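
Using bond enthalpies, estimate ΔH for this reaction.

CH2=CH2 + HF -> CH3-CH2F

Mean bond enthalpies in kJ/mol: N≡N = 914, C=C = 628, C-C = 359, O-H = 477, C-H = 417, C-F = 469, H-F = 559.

Bonds broken (reactants):
  C-H: 4 × 417 = 1668
  C=C: 1 × 628 = 628
  H-F: 1 × 559 = 559
  Σ(broken) = 2855 kJ
Bonds formed (products):
  C-C: 1 × 359 = 359
  C-F: 1 × 469 = 469
  C-H: 5 × 417 = 2085
  Σ(formed) = 2913 kJ
ΔH = Σ(broken) − Σ(formed) = 2855 − 2913 = −58 kJ

ΔH ≈ −58 kJ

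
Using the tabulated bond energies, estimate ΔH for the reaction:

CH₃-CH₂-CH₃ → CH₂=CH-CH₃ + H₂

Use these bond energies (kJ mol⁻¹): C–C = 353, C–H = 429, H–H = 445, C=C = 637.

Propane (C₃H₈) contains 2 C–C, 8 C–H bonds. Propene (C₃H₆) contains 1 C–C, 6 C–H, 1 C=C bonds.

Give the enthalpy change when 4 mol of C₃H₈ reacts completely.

ΔH = +516 kJ

Bonds broken (reactants):
  C–C: 2 × 353 = 706
  C–H: 8 × 429 = 3432
  Σ(broken) = 4138 kJ
Bonds formed (products):
  C–C: 1 × 353 = 353
  C–H: 6 × 429 = 2574
  C=C: 1 × 637 = 637
  H–H: 1 × 445 = 445
  Σ(formed) = 4009 kJ
ΔH = Σ(broken) − Σ(formed) = 4138 − 4009 = +129 kJ
For 4× the reaction as written: 4 × (+129) = +516 kJ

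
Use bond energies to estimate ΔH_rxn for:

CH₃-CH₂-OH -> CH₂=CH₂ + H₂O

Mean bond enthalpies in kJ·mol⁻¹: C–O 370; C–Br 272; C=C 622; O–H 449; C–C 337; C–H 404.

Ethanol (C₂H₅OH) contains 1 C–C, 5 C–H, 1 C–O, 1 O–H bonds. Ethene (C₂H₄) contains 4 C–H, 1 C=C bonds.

ΔH ≈ +40 kJ

Bonds broken (reactants):
  C–C: 1 × 337 = 337
  C–H: 5 × 404 = 2020
  C–O: 1 × 370 = 370
  O–H: 1 × 449 = 449
  Σ(broken) = 3176 kJ
Bonds formed (products):
  C–H: 4 × 404 = 1616
  C=C: 1 × 622 = 622
  O–H: 2 × 449 = 898
  Σ(formed) = 3136 kJ
ΔH = Σ(broken) − Σ(formed) = 3176 − 3136 = +40 kJ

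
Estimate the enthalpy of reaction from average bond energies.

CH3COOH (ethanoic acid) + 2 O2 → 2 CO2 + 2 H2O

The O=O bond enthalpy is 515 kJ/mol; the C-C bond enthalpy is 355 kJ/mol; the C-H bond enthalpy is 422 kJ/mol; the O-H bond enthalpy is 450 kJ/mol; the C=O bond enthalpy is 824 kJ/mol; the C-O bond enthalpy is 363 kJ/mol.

Bonds broken (reactants):
  C-C: 1 × 355 = 355
  C-H: 3 × 422 = 1266
  C-O: 1 × 363 = 363
  C=O: 1 × 824 = 824
  O-H: 1 × 450 = 450
  O=O: 2 × 515 = 1030
  Σ(broken) = 4288 kJ
Bonds formed (products):
  C=O: 4 × 824 = 3296
  O-H: 4 × 450 = 1800
  Σ(formed) = 5096 kJ
ΔH = Σ(broken) − Σ(formed) = 4288 − 5096 = −808 kJ

ΔH ≈ −808 kJ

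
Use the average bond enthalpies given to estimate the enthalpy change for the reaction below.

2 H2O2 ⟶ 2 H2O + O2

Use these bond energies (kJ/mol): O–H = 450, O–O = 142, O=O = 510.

Bonds broken (reactants):
  O–H: 4 × 450 = 1800
  O–O: 2 × 142 = 284
  Σ(broken) = 2084 kJ
Bonds formed (products):
  O–H: 4 × 450 = 1800
  O=O: 1 × 510 = 510
  Σ(formed) = 2310 kJ
ΔH = Σ(broken) − Σ(formed) = 2084 − 2310 = −226 kJ

ΔH ≈ −226 kJ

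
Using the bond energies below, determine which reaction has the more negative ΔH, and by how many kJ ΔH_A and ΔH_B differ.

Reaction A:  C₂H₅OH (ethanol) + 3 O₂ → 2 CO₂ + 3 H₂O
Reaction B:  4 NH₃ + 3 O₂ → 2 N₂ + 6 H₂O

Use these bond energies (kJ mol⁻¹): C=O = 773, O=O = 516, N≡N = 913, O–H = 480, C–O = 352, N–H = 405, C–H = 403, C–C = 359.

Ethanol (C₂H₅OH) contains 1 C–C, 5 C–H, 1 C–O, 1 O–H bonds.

Reaction A:
  Bonds broken (reactants):
    C–C: 1 × 359 = 359
    C–H: 5 × 403 = 2015
    C–O: 1 × 352 = 352
    O–H: 1 × 480 = 480
    O=O: 3 × 516 = 1548
    Σ(broken) = 4754 kJ
  Bonds formed (products):
    C=O: 4 × 773 = 3092
    O–H: 6 × 480 = 2880
    Σ(formed) = 5972 kJ
  ΔH_A = 4754 − 5972 = −1218 kJ
Reaction B:
  Bonds broken (reactants):
    N–H: 12 × 405 = 4860
    O=O: 3 × 516 = 1548
    Σ(broken) = 6408 kJ
  Bonds formed (products):
    N≡N: 2 × 913 = 1826
    O–H: 12 × 480 = 5760
    Σ(formed) = 7586 kJ
  ΔH_B = 6408 − 7586 = −1178 kJ
ΔH_A − ΔH_B = −40 kJ, so reaction A has the more negative ΔH; |ΔH_A − ΔH_B| = 40 kJ.

Reaction A, by 40 kJ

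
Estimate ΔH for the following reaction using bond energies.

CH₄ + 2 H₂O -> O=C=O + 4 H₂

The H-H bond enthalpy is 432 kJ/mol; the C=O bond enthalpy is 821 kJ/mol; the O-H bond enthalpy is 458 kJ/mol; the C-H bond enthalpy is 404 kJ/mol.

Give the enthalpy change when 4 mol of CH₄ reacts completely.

Bonds broken (reactants):
  C-H: 4 × 404 = 1616
  O-H: 4 × 458 = 1832
  Σ(broken) = 3448 kJ
Bonds formed (products):
  C=O: 2 × 821 = 1642
  H-H: 4 × 432 = 1728
  Σ(formed) = 3370 kJ
ΔH = Σ(broken) − Σ(formed) = 3448 − 3370 = +78 kJ
For 4× the reaction as written: 4 × (+78) = +312 kJ

ΔH = +312 kJ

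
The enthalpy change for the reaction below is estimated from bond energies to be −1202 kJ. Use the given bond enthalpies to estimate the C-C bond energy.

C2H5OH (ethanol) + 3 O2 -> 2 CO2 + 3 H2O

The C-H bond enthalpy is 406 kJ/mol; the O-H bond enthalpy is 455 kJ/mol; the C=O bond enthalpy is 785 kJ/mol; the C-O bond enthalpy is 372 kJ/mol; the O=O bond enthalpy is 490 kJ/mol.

D(C-C) ≈ 341 kJ/mol

Let D be the C-C bond energy.
Σ(broken) = 1×D + 5×406 + 1×372 + 1×455 + 3×490 = 4327 + D
Σ(formed) = 4×785 + 6×455 = 5870
ΔH = Σ(broken) − Σ(formed) = (4327 + D) − (5870) = −1543 + D
Setting this equal to −1202 kJ gives D = 341 kJ/mol.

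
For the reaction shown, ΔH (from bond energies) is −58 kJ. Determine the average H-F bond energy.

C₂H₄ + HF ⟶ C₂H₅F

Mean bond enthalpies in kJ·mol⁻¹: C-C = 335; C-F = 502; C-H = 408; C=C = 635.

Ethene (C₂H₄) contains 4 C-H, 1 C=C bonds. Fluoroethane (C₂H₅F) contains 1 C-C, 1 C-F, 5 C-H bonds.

D(H-F) ≈ 552 kJ/mol

Let D be the H-F bond energy.
Σ(broken) = 4×408 + 1×635 + 1×D = 2267 + D
Σ(formed) = 1×335 + 1×502 + 5×408 = 2877
ΔH = Σ(broken) − Σ(formed) = (2267 + D) − (2877) = −610 + D
Setting this equal to −58 kJ gives D = 552 kJ/mol.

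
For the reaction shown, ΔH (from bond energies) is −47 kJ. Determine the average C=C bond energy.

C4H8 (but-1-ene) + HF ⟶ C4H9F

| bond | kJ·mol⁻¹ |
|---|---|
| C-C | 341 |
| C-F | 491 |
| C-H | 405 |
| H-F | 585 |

Let D be the C=C bond energy.
Σ(broken) = 2×341 + 8×405 + 1×D + 1×585 = 4507 + D
Σ(formed) = 3×341 + 1×491 + 9×405 = 5159
ΔH = Σ(broken) − Σ(formed) = (4507 + D) − (5159) = −652 + D
Setting this equal to −47 kJ gives D = 605 kJ/mol.

D(C=C) ≈ 605 kJ/mol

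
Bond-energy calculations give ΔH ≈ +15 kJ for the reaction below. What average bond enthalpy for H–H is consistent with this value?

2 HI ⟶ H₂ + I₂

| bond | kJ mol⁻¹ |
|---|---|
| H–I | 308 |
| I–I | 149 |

D(H–H) ≈ 452 kJ/mol

Let D be the H–H bond energy.
Σ(broken) = 2×308 = 616
Σ(formed) = 1×D + 1×149 = 149 + D
ΔH = Σ(broken) − Σ(formed) = (616) − (149 + D) = +467 − D
Setting this equal to +15 kJ gives D = 452 kJ/mol.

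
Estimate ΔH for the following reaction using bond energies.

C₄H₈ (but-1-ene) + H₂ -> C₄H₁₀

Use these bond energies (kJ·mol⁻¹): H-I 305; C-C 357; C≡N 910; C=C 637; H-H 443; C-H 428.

Bonds broken (reactants):
  C-C: 2 × 357 = 714
  C-H: 8 × 428 = 3424
  C=C: 1 × 637 = 637
  H-H: 1 × 443 = 443
  Σ(broken) = 5218 kJ
Bonds formed (products):
  C-C: 3 × 357 = 1071
  C-H: 10 × 428 = 4280
  Σ(formed) = 5351 kJ
ΔH = Σ(broken) − Σ(formed) = 5218 − 5351 = −133 kJ

ΔH ≈ −133 kJ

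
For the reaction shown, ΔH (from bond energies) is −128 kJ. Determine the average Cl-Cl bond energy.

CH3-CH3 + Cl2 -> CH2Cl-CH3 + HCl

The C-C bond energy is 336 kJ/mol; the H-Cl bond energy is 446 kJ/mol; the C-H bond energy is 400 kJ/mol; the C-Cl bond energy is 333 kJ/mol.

D(Cl-Cl) ≈ 251 kJ/mol

Let D be the Cl-Cl bond energy.
Σ(broken) = 1×336 + 6×400 + 1×D = 2736 + D
Σ(formed) = 1×336 + 1×333 + 5×400 + 1×446 = 3115
ΔH = Σ(broken) − Σ(formed) = (2736 + D) − (3115) = −379 + D
Setting this equal to −128 kJ gives D = 251 kJ/mol.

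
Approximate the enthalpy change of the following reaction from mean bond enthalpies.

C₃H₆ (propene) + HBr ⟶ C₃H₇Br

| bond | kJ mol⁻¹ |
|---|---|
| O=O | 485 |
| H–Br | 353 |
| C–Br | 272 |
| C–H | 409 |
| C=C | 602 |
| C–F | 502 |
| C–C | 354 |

ΔH ≈ −80 kJ

Bonds broken (reactants):
  C–C: 1 × 354 = 354
  C–H: 6 × 409 = 2454
  C=C: 1 × 602 = 602
  H–Br: 1 × 353 = 353
  Σ(broken) = 3763 kJ
Bonds formed (products):
  C–Br: 1 × 272 = 272
  C–C: 2 × 354 = 708
  C–H: 7 × 409 = 2863
  Σ(formed) = 3843 kJ
ΔH = Σ(broken) − Σ(formed) = 3763 − 3843 = −80 kJ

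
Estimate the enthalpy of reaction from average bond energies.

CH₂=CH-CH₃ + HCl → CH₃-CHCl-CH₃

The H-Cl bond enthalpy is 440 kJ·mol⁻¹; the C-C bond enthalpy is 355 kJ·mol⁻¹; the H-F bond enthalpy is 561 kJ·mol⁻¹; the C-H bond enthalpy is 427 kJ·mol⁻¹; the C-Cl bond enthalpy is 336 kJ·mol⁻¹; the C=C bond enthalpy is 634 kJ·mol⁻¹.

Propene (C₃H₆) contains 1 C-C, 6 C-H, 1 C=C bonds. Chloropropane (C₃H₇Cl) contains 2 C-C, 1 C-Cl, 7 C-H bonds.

Bonds broken (reactants):
  C-C: 1 × 355 = 355
  C-H: 6 × 427 = 2562
  C=C: 1 × 634 = 634
  H-Cl: 1 × 440 = 440
  Σ(broken) = 3991 kJ
Bonds formed (products):
  C-C: 2 × 355 = 710
  C-Cl: 1 × 336 = 336
  C-H: 7 × 427 = 2989
  Σ(formed) = 4035 kJ
ΔH = Σ(broken) − Σ(formed) = 3991 − 4035 = −44 kJ

ΔH ≈ −44 kJ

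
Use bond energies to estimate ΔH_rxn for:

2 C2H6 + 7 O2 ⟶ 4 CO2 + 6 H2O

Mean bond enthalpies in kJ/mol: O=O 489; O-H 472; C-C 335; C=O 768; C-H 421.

ΔH ≈ −2663 kJ

Bonds broken (reactants):
  C-C: 2 × 335 = 670
  C-H: 12 × 421 = 5052
  O=O: 7 × 489 = 3423
  Σ(broken) = 9145 kJ
Bonds formed (products):
  C=O: 8 × 768 = 6144
  O-H: 12 × 472 = 5664
  Σ(formed) = 11808 kJ
ΔH = Σ(broken) − Σ(formed) = 9145 − 11808 = −2663 kJ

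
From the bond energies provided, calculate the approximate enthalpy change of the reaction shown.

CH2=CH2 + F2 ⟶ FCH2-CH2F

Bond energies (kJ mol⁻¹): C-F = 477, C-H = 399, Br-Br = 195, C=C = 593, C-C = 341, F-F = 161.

ΔH ≈ −541 kJ

Bonds broken (reactants):
  C-H: 4 × 399 = 1596
  C=C: 1 × 593 = 593
  F-F: 1 × 161 = 161
  Σ(broken) = 2350 kJ
Bonds formed (products):
  C-C: 1 × 341 = 341
  C-F: 2 × 477 = 954
  C-H: 4 × 399 = 1596
  Σ(formed) = 2891 kJ
ΔH = Σ(broken) − Σ(formed) = 2350 − 2891 = −541 kJ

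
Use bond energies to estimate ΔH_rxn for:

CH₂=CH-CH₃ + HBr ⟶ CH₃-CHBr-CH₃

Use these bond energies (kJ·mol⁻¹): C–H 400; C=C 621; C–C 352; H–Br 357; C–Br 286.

Bonds broken (reactants):
  C–C: 1 × 352 = 352
  C–H: 6 × 400 = 2400
  C=C: 1 × 621 = 621
  H–Br: 1 × 357 = 357
  Σ(broken) = 3730 kJ
Bonds formed (products):
  C–Br: 1 × 286 = 286
  C–C: 2 × 352 = 704
  C–H: 7 × 400 = 2800
  Σ(formed) = 3790 kJ
ΔH = Σ(broken) − Σ(formed) = 3730 − 3790 = −60 kJ

ΔH ≈ −60 kJ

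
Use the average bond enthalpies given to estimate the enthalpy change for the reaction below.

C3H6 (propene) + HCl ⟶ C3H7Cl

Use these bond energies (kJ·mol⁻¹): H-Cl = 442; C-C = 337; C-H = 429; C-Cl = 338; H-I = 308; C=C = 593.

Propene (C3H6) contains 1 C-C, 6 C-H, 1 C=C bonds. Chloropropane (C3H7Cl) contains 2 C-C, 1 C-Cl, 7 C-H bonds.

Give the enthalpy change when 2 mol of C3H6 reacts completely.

ΔH = −138 kJ

Bonds broken (reactants):
  C-C: 1 × 337 = 337
  C-H: 6 × 429 = 2574
  C=C: 1 × 593 = 593
  H-Cl: 1 × 442 = 442
  Σ(broken) = 3946 kJ
Bonds formed (products):
  C-C: 2 × 337 = 674
  C-Cl: 1 × 338 = 338
  C-H: 7 × 429 = 3003
  Σ(formed) = 4015 kJ
ΔH = Σ(broken) − Σ(formed) = 3946 − 4015 = −69 kJ
For 2× the reaction as written: 2 × (−69) = −138 kJ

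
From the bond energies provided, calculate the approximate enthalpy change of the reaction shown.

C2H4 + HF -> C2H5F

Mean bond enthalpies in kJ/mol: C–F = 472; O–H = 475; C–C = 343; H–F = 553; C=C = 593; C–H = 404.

ΔH ≈ −73 kJ

Bonds broken (reactants):
  C–H: 4 × 404 = 1616
  C=C: 1 × 593 = 593
  H–F: 1 × 553 = 553
  Σ(broken) = 2762 kJ
Bonds formed (products):
  C–C: 1 × 343 = 343
  C–F: 1 × 472 = 472
  C–H: 5 × 404 = 2020
  Σ(formed) = 2835 kJ
ΔH = Σ(broken) − Σ(formed) = 2762 − 2835 = −73 kJ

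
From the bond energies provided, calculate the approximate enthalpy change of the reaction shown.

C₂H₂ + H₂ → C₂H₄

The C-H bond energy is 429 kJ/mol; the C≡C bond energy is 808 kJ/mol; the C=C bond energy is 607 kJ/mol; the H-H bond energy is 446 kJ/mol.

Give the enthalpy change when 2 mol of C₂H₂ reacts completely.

ΔH = −422 kJ

Bonds broken (reactants):
  C≡C: 1 × 808 = 808
  C-H: 2 × 429 = 858
  H-H: 1 × 446 = 446
  Σ(broken) = 2112 kJ
Bonds formed (products):
  C-H: 4 × 429 = 1716
  C=C: 1 × 607 = 607
  Σ(formed) = 2323 kJ
ΔH = Σ(broken) − Σ(formed) = 2112 − 2323 = −211 kJ
For 2× the reaction as written: 2 × (−211) = −422 kJ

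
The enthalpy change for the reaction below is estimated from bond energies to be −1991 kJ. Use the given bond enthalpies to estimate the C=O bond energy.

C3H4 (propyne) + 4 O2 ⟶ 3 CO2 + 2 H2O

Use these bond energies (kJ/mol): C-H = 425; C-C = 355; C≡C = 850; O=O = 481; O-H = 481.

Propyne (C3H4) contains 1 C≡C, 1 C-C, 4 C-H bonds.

Let D be the C=O bond energy.
Σ(broken) = 1×850 + 1×355 + 4×425 + 4×481 = 4829
Σ(formed) = 6×D + 4×481 = 1924 + 6D
ΔH = Σ(broken) − Σ(formed) = (4829) − (1924 + 6D) = +2905 − 6D
Setting this equal to −1991 kJ gives 6D = 4896, so D = 816 kJ/mol.

D(C=O) ≈ 816 kJ/mol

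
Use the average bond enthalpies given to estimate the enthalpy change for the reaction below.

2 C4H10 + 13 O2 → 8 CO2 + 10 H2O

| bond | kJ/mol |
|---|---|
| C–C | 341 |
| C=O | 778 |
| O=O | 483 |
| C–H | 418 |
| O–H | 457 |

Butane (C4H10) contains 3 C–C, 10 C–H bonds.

Bonds broken (reactants):
  C–C: 6 × 341 = 2046
  C–H: 20 × 418 = 8360
  O=O: 13 × 483 = 6279
  Σ(broken) = 16685 kJ
Bonds formed (products):
  C=O: 16 × 778 = 12448
  O–H: 20 × 457 = 9140
  Σ(formed) = 21588 kJ
ΔH = Σ(broken) − Σ(formed) = 16685 − 21588 = −4903 kJ

ΔH ≈ −4903 kJ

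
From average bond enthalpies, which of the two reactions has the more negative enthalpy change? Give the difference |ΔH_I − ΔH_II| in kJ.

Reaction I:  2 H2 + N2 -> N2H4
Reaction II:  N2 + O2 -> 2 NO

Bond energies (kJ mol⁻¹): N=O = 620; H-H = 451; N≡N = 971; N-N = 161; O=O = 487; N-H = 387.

Reaction I, by 54 kJ

Reaction I:
  Bonds broken (reactants):
    H-H: 2 × 451 = 902
    N≡N: 1 × 971 = 971
    Σ(broken) = 1873 kJ
  Bonds formed (products):
    N-H: 4 × 387 = 1548
    N-N: 1 × 161 = 161
    Σ(formed) = 1709 kJ
  ΔH_I = 1873 − 1709 = +164 kJ
Reaction II:
  Bonds broken (reactants):
    N≡N: 1 × 971 = 971
    O=O: 1 × 487 = 487
    Σ(broken) = 1458 kJ
  Bonds formed (products):
    N=O: 2 × 620 = 1240
    Σ(formed) = 1240 kJ
  ΔH_II = 1458 − 1240 = +218 kJ
ΔH_I − ΔH_II = −54 kJ, so reaction I has the more negative ΔH; |ΔH_I − ΔH_II| = 54 kJ.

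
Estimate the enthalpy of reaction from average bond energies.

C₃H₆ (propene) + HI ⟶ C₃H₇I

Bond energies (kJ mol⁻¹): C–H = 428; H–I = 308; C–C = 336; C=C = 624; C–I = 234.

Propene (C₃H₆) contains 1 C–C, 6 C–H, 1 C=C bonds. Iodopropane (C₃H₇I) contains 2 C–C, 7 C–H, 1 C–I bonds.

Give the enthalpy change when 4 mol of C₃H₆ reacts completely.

Bonds broken (reactants):
  C–C: 1 × 336 = 336
  C–H: 6 × 428 = 2568
  C=C: 1 × 624 = 624
  H–I: 1 × 308 = 308
  Σ(broken) = 3836 kJ
Bonds formed (products):
  C–C: 2 × 336 = 672
  C–H: 7 × 428 = 2996
  C–I: 1 × 234 = 234
  Σ(formed) = 3902 kJ
ΔH = Σ(broken) − Σ(formed) = 3836 − 3902 = −66 kJ
For 4× the reaction as written: 4 × (−66) = −264 kJ

ΔH = −264 kJ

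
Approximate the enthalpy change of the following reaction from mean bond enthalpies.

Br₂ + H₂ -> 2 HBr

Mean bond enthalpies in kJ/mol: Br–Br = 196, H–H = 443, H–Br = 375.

ΔH ≈ −111 kJ

Bonds broken (reactants):
  Br–Br: 1 × 196 = 196
  H–H: 1 × 443 = 443
  Σ(broken) = 639 kJ
Bonds formed (products):
  H–Br: 2 × 375 = 750
  Σ(formed) = 750 kJ
ΔH = Σ(broken) − Σ(formed) = 639 − 750 = −111 kJ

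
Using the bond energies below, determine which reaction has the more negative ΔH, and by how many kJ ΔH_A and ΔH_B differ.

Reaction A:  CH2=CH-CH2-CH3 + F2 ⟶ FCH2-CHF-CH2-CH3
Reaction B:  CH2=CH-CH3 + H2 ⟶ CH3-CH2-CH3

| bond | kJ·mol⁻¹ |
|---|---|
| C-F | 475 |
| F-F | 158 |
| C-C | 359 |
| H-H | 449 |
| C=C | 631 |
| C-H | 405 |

Reaction A:
  Bonds broken (reactants):
    C-C: 2 × 359 = 718
    C-H: 8 × 405 = 3240
    C=C: 1 × 631 = 631
    F-F: 1 × 158 = 158
    Σ(broken) = 4747 kJ
  Bonds formed (products):
    C-C: 3 × 359 = 1077
    C-F: 2 × 475 = 950
    C-H: 8 × 405 = 3240
    Σ(formed) = 5267 kJ
  ΔH_A = 4747 − 5267 = −520 kJ
Reaction B:
  Bonds broken (reactants):
    C-C: 1 × 359 = 359
    C-H: 6 × 405 = 2430
    C=C: 1 × 631 = 631
    H-H: 1 × 449 = 449
    Σ(broken) = 3869 kJ
  Bonds formed (products):
    C-C: 2 × 359 = 718
    C-H: 8 × 405 = 3240
    Σ(formed) = 3958 kJ
  ΔH_B = 3869 − 3958 = −89 kJ
ΔH_A − ΔH_B = −431 kJ, so reaction A has the more negative ΔH; |ΔH_A − ΔH_B| = 431 kJ.

Reaction A, by 431 kJ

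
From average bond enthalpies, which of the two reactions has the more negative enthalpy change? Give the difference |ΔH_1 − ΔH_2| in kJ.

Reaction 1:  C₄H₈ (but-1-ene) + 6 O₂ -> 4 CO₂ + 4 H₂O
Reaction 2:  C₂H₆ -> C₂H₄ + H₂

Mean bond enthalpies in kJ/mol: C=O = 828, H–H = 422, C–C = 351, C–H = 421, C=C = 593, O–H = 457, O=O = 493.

Reaction 1, by 2837 kJ

Reaction 1:
  Bonds broken (reactants):
    C–C: 2 × 351 = 702
    C–H: 8 × 421 = 3368
    C=C: 1 × 593 = 593
    O=O: 6 × 493 = 2958
    Σ(broken) = 7621 kJ
  Bonds formed (products):
    C=O: 8 × 828 = 6624
    O–H: 8 × 457 = 3656
    Σ(formed) = 10280 kJ
  ΔH_1 = 7621 − 10280 = −2659 kJ
Reaction 2:
  Bonds broken (reactants):
    C–C: 1 × 351 = 351
    C–H: 6 × 421 = 2526
    Σ(broken) = 2877 kJ
  Bonds formed (products):
    C–H: 4 × 421 = 1684
    C=C: 1 × 593 = 593
    H–H: 1 × 422 = 422
    Σ(formed) = 2699 kJ
  ΔH_2 = 2877 − 2699 = +178 kJ
ΔH_1 − ΔH_2 = −2837 kJ, so reaction 1 has the more negative ΔH; |ΔH_1 − ΔH_2| = 2837 kJ.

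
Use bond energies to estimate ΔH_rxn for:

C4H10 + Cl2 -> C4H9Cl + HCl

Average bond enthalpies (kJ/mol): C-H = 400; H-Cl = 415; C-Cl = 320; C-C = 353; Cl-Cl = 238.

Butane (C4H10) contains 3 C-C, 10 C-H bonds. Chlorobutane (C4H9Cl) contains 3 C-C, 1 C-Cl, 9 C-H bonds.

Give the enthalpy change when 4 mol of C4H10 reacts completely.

ΔH = −388 kJ

Bonds broken (reactants):
  C-C: 3 × 353 = 1059
  C-H: 10 × 400 = 4000
  Cl-Cl: 1 × 238 = 238
  Σ(broken) = 5297 kJ
Bonds formed (products):
  C-C: 3 × 353 = 1059
  C-Cl: 1 × 320 = 320
  C-H: 9 × 400 = 3600
  H-Cl: 1 × 415 = 415
  Σ(formed) = 5394 kJ
ΔH = Σ(broken) − Σ(formed) = 5297 − 5394 = −97 kJ
For 4× the reaction as written: 4 × (−97) = −388 kJ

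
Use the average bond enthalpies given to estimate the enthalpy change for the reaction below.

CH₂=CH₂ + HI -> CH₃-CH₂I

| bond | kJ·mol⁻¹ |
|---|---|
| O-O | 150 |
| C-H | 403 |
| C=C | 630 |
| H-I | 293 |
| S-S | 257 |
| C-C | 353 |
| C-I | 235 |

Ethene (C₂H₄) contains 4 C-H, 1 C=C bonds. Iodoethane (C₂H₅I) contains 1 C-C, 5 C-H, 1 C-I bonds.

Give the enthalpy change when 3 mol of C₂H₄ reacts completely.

ΔH = −204 kJ

Bonds broken (reactants):
  C-H: 4 × 403 = 1612
  C=C: 1 × 630 = 630
  H-I: 1 × 293 = 293
  Σ(broken) = 2535 kJ
Bonds formed (products):
  C-C: 1 × 353 = 353
  C-H: 5 × 403 = 2015
  C-I: 1 × 235 = 235
  Σ(formed) = 2603 kJ
ΔH = Σ(broken) − Σ(formed) = 2535 − 2603 = −68 kJ
For 3× the reaction as written: 3 × (−68) = −204 kJ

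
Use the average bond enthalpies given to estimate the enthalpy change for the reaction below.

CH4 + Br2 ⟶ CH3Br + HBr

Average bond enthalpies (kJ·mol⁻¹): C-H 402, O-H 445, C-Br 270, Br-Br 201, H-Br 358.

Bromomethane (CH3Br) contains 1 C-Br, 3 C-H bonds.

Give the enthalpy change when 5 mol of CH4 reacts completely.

ΔH = −125 kJ

Bonds broken (reactants):
  Br-Br: 1 × 201 = 201
  C-H: 4 × 402 = 1608
  Σ(broken) = 1809 kJ
Bonds formed (products):
  C-Br: 1 × 270 = 270
  C-H: 3 × 402 = 1206
  H-Br: 1 × 358 = 358
  Σ(formed) = 1834 kJ
ΔH = Σ(broken) − Σ(formed) = 1809 − 1834 = −25 kJ
For 5× the reaction as written: 5 × (−25) = −125 kJ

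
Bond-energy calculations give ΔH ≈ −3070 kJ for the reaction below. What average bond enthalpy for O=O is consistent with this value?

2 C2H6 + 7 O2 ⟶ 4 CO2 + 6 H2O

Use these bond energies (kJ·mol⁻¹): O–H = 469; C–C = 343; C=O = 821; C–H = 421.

D(O=O) ≈ 484 kJ/mol

Let D be the O=O bond energy.
Σ(broken) = 2×343 + 12×421 + 7×D = 5738 + 7D
Σ(formed) = 8×821 + 12×469 = 12196
ΔH = Σ(broken) − Σ(formed) = (5738 + 7D) − (12196) = −6458 + 7D
Setting this equal to −3070 kJ gives 7D = 3388, so D = 484 kJ/mol.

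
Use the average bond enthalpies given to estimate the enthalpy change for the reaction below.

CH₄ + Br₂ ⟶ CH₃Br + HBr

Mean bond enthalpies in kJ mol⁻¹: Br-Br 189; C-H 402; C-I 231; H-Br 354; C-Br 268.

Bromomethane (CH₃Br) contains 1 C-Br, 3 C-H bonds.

Bonds broken (reactants):
  Br-Br: 1 × 189 = 189
  C-H: 4 × 402 = 1608
  Σ(broken) = 1797 kJ
Bonds formed (products):
  C-Br: 1 × 268 = 268
  C-H: 3 × 402 = 1206
  H-Br: 1 × 354 = 354
  Σ(formed) = 1828 kJ
ΔH = Σ(broken) − Σ(formed) = 1797 − 1828 = −31 kJ

ΔH ≈ −31 kJ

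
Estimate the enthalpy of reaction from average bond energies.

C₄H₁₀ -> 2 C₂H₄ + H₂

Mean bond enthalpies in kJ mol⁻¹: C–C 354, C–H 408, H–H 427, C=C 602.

ΔH ≈ +247 kJ

Bonds broken (reactants):
  C–C: 3 × 354 = 1062
  C–H: 10 × 408 = 4080
  Σ(broken) = 5142 kJ
Bonds formed (products):
  C–H: 8 × 408 = 3264
  C=C: 2 × 602 = 1204
  H–H: 1 × 427 = 427
  Σ(formed) = 4895 kJ
ΔH = Σ(broken) − Σ(formed) = 5142 − 4895 = +247 kJ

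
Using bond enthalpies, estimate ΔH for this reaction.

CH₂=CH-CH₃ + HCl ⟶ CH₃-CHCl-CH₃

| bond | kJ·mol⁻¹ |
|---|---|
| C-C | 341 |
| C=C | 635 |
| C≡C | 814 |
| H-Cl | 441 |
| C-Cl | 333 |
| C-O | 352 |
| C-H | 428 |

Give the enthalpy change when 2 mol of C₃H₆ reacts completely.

ΔH = −52 kJ

Bonds broken (reactants):
  C-C: 1 × 341 = 341
  C-H: 6 × 428 = 2568
  C=C: 1 × 635 = 635
  H-Cl: 1 × 441 = 441
  Σ(broken) = 3985 kJ
Bonds formed (products):
  C-C: 2 × 341 = 682
  C-Cl: 1 × 333 = 333
  C-H: 7 × 428 = 2996
  Σ(formed) = 4011 kJ
ΔH = Σ(broken) − Σ(formed) = 3985 − 4011 = −26 kJ
For 2× the reaction as written: 2 × (−26) = −52 kJ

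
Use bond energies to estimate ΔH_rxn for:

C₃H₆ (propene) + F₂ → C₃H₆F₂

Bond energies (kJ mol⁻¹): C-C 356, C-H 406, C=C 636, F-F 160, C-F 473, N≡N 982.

ΔH ≈ −506 kJ

Bonds broken (reactants):
  C-C: 1 × 356 = 356
  C-H: 6 × 406 = 2436
  C=C: 1 × 636 = 636
  F-F: 1 × 160 = 160
  Σ(broken) = 3588 kJ
Bonds formed (products):
  C-C: 2 × 356 = 712
  C-F: 2 × 473 = 946
  C-H: 6 × 406 = 2436
  Σ(formed) = 4094 kJ
ΔH = Σ(broken) − Σ(formed) = 3588 − 4094 = −506 kJ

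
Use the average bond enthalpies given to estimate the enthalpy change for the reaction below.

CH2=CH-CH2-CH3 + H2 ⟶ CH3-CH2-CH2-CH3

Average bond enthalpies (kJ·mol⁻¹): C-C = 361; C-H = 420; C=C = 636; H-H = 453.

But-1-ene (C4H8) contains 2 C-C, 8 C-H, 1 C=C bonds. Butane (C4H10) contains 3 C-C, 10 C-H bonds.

ΔH ≈ −112 kJ

Bonds broken (reactants):
  C-C: 2 × 361 = 722
  C-H: 8 × 420 = 3360
  C=C: 1 × 636 = 636
  H-H: 1 × 453 = 453
  Σ(broken) = 5171 kJ
Bonds formed (products):
  C-C: 3 × 361 = 1083
  C-H: 10 × 420 = 4200
  Σ(formed) = 5283 kJ
ΔH = Σ(broken) − Σ(formed) = 5171 − 5283 = −112 kJ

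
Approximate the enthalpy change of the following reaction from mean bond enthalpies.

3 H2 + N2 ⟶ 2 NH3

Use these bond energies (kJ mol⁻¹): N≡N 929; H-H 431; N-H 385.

ΔH ≈ −88 kJ

Bonds broken (reactants):
  H-H: 3 × 431 = 1293
  N≡N: 1 × 929 = 929
  Σ(broken) = 2222 kJ
Bonds formed (products):
  N-H: 6 × 385 = 2310
  Σ(formed) = 2310 kJ
ΔH = Σ(broken) − Σ(formed) = 2222 − 2310 = −88 kJ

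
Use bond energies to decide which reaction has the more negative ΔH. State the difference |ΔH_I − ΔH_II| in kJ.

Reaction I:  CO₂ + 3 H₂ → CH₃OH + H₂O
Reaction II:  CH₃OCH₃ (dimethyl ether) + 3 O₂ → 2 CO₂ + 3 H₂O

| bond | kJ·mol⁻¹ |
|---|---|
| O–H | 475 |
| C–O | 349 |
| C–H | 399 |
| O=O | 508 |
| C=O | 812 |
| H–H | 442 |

Reaction I:
  Bonds broken (reactants):
    C=O: 2 × 812 = 1624
    H–H: 3 × 442 = 1326
    Σ(broken) = 2950 kJ
  Bonds formed (products):
    C–H: 3 × 399 = 1197
    C–O: 1 × 349 = 349
    O–H: 3 × 475 = 1425
    Σ(formed) = 2971 kJ
  ΔH_I = 2950 − 2971 = −21 kJ
Reaction II:
  Bonds broken (reactants):
    C–H: 6 × 399 = 2394
    C–O: 2 × 349 = 698
    O=O: 3 × 508 = 1524
    Σ(broken) = 4616 kJ
  Bonds formed (products):
    C=O: 4 × 812 = 3248
    O–H: 6 × 475 = 2850
    Σ(formed) = 6098 kJ
  ΔH_II = 4616 − 6098 = −1482 kJ
ΔH_I − ΔH_II = +1461 kJ, so reaction II has the more negative ΔH; |ΔH_I − ΔH_II| = 1461 kJ.

Reaction II, by 1461 kJ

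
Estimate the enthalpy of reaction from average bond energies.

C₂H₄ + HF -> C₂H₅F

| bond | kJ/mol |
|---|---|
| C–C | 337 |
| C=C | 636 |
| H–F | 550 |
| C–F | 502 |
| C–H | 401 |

ΔH ≈ −54 kJ

Bonds broken (reactants):
  C–H: 4 × 401 = 1604
  C=C: 1 × 636 = 636
  H–F: 1 × 550 = 550
  Σ(broken) = 2790 kJ
Bonds formed (products):
  C–C: 1 × 337 = 337
  C–F: 1 × 502 = 502
  C–H: 5 × 401 = 2005
  Σ(formed) = 2844 kJ
ΔH = Σ(broken) − Σ(formed) = 2790 − 2844 = −54 kJ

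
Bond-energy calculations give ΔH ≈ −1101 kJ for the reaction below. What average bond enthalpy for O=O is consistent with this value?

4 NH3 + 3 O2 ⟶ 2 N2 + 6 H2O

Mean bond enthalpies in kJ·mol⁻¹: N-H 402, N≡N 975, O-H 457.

Let D be the O=O bond energy.
Σ(broken) = 12×402 + 3×D = 4824 + 3D
Σ(formed) = 2×975 + 12×457 = 7434
ΔH = Σ(broken) − Σ(formed) = (4824 + 3D) − (7434) = −2610 + 3D
Setting this equal to −1101 kJ gives 3D = 1509, so D = 503 kJ/mol.

D(O=O) ≈ 503 kJ/mol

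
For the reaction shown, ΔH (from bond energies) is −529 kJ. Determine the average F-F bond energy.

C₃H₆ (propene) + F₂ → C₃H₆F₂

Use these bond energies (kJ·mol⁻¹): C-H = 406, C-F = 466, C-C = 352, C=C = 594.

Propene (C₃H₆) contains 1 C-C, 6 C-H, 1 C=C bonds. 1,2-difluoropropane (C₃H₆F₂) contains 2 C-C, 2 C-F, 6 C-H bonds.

D(F-F) ≈ 161 kJ/mol

Let D be the F-F bond energy.
Σ(broken) = 1×352 + 6×406 + 1×594 + 1×D = 3382 + D
Σ(formed) = 2×352 + 2×466 + 6×406 = 4072
ΔH = Σ(broken) − Σ(formed) = (3382 + D) − (4072) = −690 + D
Setting this equal to −529 kJ gives D = 161 kJ/mol.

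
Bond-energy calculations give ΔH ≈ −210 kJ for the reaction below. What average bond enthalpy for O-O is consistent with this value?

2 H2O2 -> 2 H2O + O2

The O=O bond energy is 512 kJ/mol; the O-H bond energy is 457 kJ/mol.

Let D be the O-O bond energy.
Σ(broken) = 4×457 + 2×D = 1828 + 2D
Σ(formed) = 4×457 + 1×512 = 2340
ΔH = Σ(broken) − Σ(formed) = (1828 + 2D) − (2340) = −512 + 2D
Setting this equal to −210 kJ gives 2D = 302, so D = 151 kJ/mol.

D(O-O) ≈ 151 kJ/mol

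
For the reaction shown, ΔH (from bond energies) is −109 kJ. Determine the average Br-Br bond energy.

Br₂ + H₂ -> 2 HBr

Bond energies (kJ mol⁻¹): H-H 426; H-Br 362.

D(Br-Br) ≈ 189 kJ/mol

Let D be the Br-Br bond energy.
Σ(broken) = 1×D + 1×426 = 426 + D
Σ(formed) = 2×362 = 724
ΔH = Σ(broken) − Σ(formed) = (426 + D) − (724) = −298 + D
Setting this equal to −109 kJ gives D = 189 kJ/mol.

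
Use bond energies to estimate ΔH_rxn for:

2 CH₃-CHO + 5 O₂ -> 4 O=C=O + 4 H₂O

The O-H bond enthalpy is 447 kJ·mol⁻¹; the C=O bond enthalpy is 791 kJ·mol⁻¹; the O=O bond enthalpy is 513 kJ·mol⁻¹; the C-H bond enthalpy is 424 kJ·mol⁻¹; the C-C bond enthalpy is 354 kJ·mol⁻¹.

Bonds broken (reactants):
  C-C: 2 × 354 = 708
  C-H: 8 × 424 = 3392
  C=O: 2 × 791 = 1582
  O=O: 5 × 513 = 2565
  Σ(broken) = 8247 kJ
Bonds formed (products):
  C=O: 8 × 791 = 6328
  O-H: 8 × 447 = 3576
  Σ(formed) = 9904 kJ
ΔH = Σ(broken) − Σ(formed) = 8247 − 9904 = −1657 kJ

ΔH ≈ −1657 kJ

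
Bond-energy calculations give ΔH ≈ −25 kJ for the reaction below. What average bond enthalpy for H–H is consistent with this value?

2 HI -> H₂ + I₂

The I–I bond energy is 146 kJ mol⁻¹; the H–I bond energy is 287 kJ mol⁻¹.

D(H–H) ≈ 453 kJ/mol

Let D be the H–H bond energy.
Σ(broken) = 2×287 = 574
Σ(formed) = 1×D + 1×146 = 146 + D
ΔH = Σ(broken) − Σ(formed) = (574) − (146 + D) = +428 − D
Setting this equal to −25 kJ gives D = 453 kJ/mol.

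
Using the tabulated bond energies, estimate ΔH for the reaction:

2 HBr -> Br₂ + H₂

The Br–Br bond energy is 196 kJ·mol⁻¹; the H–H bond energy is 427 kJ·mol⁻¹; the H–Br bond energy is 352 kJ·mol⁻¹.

ΔH ≈ +81 kJ

Bonds broken (reactants):
  H–Br: 2 × 352 = 704
  Σ(broken) = 704 kJ
Bonds formed (products):
  Br–Br: 1 × 196 = 196
  H–H: 1 × 427 = 427
  Σ(formed) = 623 kJ
ΔH = Σ(broken) − Σ(formed) = 704 − 623 = +81 kJ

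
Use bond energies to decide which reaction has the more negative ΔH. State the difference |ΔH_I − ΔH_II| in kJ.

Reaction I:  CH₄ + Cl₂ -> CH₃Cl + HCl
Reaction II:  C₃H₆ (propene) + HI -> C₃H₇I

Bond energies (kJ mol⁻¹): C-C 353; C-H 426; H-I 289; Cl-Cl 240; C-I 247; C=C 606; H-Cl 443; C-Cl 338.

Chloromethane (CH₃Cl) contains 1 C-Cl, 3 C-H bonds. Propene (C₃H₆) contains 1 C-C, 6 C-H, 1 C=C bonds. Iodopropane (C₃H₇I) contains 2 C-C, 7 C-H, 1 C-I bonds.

Reaction I:
  Bonds broken (reactants):
    C-H: 4 × 426 = 1704
    Cl-Cl: 1 × 240 = 240
    Σ(broken) = 1944 kJ
  Bonds formed (products):
    C-Cl: 1 × 338 = 338
    C-H: 3 × 426 = 1278
    H-Cl: 1 × 443 = 443
    Σ(formed) = 2059 kJ
  ΔH_I = 1944 − 2059 = −115 kJ
Reaction II:
  Bonds broken (reactants):
    C-C: 1 × 353 = 353
    C-H: 6 × 426 = 2556
    C=C: 1 × 606 = 606
    H-I: 1 × 289 = 289
    Σ(broken) = 3804 kJ
  Bonds formed (products):
    C-C: 2 × 353 = 706
    C-H: 7 × 426 = 2982
    C-I: 1 × 247 = 247
    Σ(formed) = 3935 kJ
  ΔH_II = 3804 − 3935 = −131 kJ
ΔH_I − ΔH_II = +16 kJ, so reaction II has the more negative ΔH; |ΔH_I − ΔH_II| = 16 kJ.

Reaction II, by 16 kJ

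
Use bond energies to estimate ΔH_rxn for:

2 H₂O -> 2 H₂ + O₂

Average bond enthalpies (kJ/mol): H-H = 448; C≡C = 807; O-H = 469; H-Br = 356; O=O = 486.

ΔH ≈ +494 kJ

Bonds broken (reactants):
  O-H: 4 × 469 = 1876
  Σ(broken) = 1876 kJ
Bonds formed (products):
  H-H: 2 × 448 = 896
  O=O: 1 × 486 = 486
  Σ(formed) = 1382 kJ
ΔH = Σ(broken) − Σ(formed) = 1876 − 1382 = +494 kJ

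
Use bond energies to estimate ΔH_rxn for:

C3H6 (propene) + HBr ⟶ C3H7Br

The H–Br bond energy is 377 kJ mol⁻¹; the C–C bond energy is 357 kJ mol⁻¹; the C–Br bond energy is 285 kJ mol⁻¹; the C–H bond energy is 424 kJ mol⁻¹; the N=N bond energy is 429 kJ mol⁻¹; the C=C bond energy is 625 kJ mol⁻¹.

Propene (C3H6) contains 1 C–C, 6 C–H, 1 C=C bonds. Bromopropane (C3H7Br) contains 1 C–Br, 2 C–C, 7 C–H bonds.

Bonds broken (reactants):
  C–C: 1 × 357 = 357
  C–H: 6 × 424 = 2544
  C=C: 1 × 625 = 625
  H–Br: 1 × 377 = 377
  Σ(broken) = 3903 kJ
Bonds formed (products):
  C–Br: 1 × 285 = 285
  C–C: 2 × 357 = 714
  C–H: 7 × 424 = 2968
  Σ(formed) = 3967 kJ
ΔH = Σ(broken) − Σ(formed) = 3903 − 3967 = −64 kJ

ΔH ≈ −64 kJ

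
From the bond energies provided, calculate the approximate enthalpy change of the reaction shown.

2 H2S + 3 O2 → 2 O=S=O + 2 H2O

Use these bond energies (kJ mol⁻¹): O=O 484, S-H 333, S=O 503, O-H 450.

Bonds broken (reactants):
  O=O: 3 × 484 = 1452
  S-H: 4 × 333 = 1332
  Σ(broken) = 2784 kJ
Bonds formed (products):
  O-H: 4 × 450 = 1800
  S=O: 4 × 503 = 2012
  Σ(formed) = 3812 kJ
ΔH = Σ(broken) − Σ(formed) = 2784 − 3812 = −1028 kJ

ΔH ≈ −1028 kJ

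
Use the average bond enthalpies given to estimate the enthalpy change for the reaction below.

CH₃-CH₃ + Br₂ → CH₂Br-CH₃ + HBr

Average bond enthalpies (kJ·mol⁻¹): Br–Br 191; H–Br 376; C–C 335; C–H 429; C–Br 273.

Bonds broken (reactants):
  Br–Br: 1 × 191 = 191
  C–C: 1 × 335 = 335
  C–H: 6 × 429 = 2574
  Σ(broken) = 3100 kJ
Bonds formed (products):
  C–Br: 1 × 273 = 273
  C–C: 1 × 335 = 335
  C–H: 5 × 429 = 2145
  H–Br: 1 × 376 = 376
  Σ(formed) = 3129 kJ
ΔH = Σ(broken) − Σ(formed) = 3100 − 3129 = −29 kJ

ΔH ≈ −29 kJ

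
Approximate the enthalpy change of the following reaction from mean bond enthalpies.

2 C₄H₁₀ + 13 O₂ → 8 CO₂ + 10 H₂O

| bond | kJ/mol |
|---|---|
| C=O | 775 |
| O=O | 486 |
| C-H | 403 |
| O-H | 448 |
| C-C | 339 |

Bonds broken (reactants):
  C-C: 6 × 339 = 2034
  C-H: 20 × 403 = 8060
  O=O: 13 × 486 = 6318
  Σ(broken) = 16412 kJ
Bonds formed (products):
  C=O: 16 × 775 = 12400
  O-H: 20 × 448 = 8960
  Σ(formed) = 21360 kJ
ΔH = Σ(broken) − Σ(formed) = 16412 − 21360 = −4948 kJ

ΔH ≈ −4948 kJ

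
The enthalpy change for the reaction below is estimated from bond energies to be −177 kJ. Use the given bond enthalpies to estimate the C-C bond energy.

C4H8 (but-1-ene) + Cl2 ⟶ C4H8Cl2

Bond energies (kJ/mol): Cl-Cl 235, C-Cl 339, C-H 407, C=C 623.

Let D be the C-C bond energy.
Σ(broken) = 2×D + 8×407 + 1×623 + 1×235 = 4114 + 2D
Σ(formed) = 3×D + 2×339 + 8×407 = 3934 + 3D
ΔH = Σ(broken) − Σ(formed) = (4114 + 2D) − (3934 + 3D) = +180 − D
Setting this equal to −177 kJ gives D = 357 kJ/mol.

D(C-C) ≈ 357 kJ/mol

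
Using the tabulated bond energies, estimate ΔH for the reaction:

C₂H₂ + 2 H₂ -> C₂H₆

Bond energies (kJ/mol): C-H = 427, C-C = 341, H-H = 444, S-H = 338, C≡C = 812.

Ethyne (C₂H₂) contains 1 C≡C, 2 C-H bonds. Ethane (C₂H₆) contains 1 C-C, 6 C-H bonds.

Bonds broken (reactants):
  C≡C: 1 × 812 = 812
  C-H: 2 × 427 = 854
  H-H: 2 × 444 = 888
  Σ(broken) = 2554 kJ
Bonds formed (products):
  C-C: 1 × 341 = 341
  C-H: 6 × 427 = 2562
  Σ(formed) = 2903 kJ
ΔH = Σ(broken) − Σ(formed) = 2554 − 2903 = −349 kJ

ΔH ≈ −349 kJ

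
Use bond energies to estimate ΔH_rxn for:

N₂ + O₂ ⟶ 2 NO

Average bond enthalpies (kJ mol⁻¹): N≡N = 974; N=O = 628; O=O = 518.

ΔH ≈ +236 kJ

Bonds broken (reactants):
  N≡N: 1 × 974 = 974
  O=O: 1 × 518 = 518
  Σ(broken) = 1492 kJ
Bonds formed (products):
  N=O: 2 × 628 = 1256
  Σ(formed) = 1256 kJ
ΔH = Σ(broken) − Σ(formed) = 1492 − 1256 = +236 kJ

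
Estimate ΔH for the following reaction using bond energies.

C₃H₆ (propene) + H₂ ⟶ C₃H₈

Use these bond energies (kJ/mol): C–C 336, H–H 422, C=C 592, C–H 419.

ΔH ≈ −160 kJ

Bonds broken (reactants):
  C–C: 1 × 336 = 336
  C–H: 6 × 419 = 2514
  C=C: 1 × 592 = 592
  H–H: 1 × 422 = 422
  Σ(broken) = 3864 kJ
Bonds formed (products):
  C–C: 2 × 336 = 672
  C–H: 8 × 419 = 3352
  Σ(formed) = 4024 kJ
ΔH = Σ(broken) − Σ(formed) = 3864 − 4024 = −160 kJ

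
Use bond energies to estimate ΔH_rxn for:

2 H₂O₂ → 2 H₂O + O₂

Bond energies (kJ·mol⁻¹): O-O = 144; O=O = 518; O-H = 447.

ΔH ≈ −230 kJ

Bonds broken (reactants):
  O-H: 4 × 447 = 1788
  O-O: 2 × 144 = 288
  Σ(broken) = 2076 kJ
Bonds formed (products):
  O-H: 4 × 447 = 1788
  O=O: 1 × 518 = 518
  Σ(formed) = 2306 kJ
ΔH = Σ(broken) − Σ(formed) = 2076 − 2306 = −230 kJ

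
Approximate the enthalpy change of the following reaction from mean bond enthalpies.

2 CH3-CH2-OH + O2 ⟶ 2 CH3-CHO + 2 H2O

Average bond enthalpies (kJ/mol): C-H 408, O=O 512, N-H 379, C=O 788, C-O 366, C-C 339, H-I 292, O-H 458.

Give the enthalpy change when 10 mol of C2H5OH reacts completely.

Bonds broken (reactants):
  C-C: 2 × 339 = 678
  C-H: 10 × 408 = 4080
  C-O: 2 × 366 = 732
  O-H: 2 × 458 = 916
  O=O: 1 × 512 = 512
  Σ(broken) = 6918 kJ
Bonds formed (products):
  C-C: 2 × 339 = 678
  C-H: 8 × 408 = 3264
  C=O: 2 × 788 = 1576
  O-H: 4 × 458 = 1832
  Σ(formed) = 7350 kJ
ΔH = Σ(broken) − Σ(formed) = 6918 − 7350 = −432 kJ
For 5× the reaction as written: 5 × (−432) = −2160 kJ

ΔH = −2160 kJ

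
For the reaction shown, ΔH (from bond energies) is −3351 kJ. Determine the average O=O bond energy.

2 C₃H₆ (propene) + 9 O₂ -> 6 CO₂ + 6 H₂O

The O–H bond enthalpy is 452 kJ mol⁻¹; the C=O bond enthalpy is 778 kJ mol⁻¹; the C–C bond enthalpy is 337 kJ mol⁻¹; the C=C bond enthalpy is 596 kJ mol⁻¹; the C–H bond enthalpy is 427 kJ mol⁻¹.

Let D be the O=O bond energy.
Σ(broken) = 2×337 + 12×427 + 2×596 + 9×D = 6990 + 9D
Σ(formed) = 12×778 + 12×452 = 14760
ΔH = Σ(broken) − Σ(formed) = (6990 + 9D) − (14760) = −7770 + 9D
Setting this equal to −3351 kJ gives 9D = 4419, so D = 491 kJ/mol.

D(O=O) ≈ 491 kJ/mol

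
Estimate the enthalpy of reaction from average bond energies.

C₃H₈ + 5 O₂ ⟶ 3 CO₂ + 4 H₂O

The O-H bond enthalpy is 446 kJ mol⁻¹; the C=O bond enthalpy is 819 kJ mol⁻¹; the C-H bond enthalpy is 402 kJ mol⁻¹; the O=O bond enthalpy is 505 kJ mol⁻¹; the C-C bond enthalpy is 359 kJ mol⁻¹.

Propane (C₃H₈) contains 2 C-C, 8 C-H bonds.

Bonds broken (reactants):
  C-C: 2 × 359 = 718
  C-H: 8 × 402 = 3216
  O=O: 5 × 505 = 2525
  Σ(broken) = 6459 kJ
Bonds formed (products):
  C=O: 6 × 819 = 4914
  O-H: 8 × 446 = 3568
  Σ(formed) = 8482 kJ
ΔH = Σ(broken) − Σ(formed) = 6459 − 8482 = −2023 kJ

ΔH ≈ −2023 kJ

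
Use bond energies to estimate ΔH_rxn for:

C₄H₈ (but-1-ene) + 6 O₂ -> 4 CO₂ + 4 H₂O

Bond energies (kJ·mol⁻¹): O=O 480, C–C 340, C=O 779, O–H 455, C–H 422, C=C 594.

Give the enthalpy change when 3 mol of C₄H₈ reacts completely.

ΔH = −7026 kJ

Bonds broken (reactants):
  C–C: 2 × 340 = 680
  C–H: 8 × 422 = 3376
  C=C: 1 × 594 = 594
  O=O: 6 × 480 = 2880
  Σ(broken) = 7530 kJ
Bonds formed (products):
  C=O: 8 × 779 = 6232
  O–H: 8 × 455 = 3640
  Σ(formed) = 9872 kJ
ΔH = Σ(broken) − Σ(formed) = 7530 − 9872 = −2342 kJ
For 3× the reaction as written: 3 × (−2342) = −7026 kJ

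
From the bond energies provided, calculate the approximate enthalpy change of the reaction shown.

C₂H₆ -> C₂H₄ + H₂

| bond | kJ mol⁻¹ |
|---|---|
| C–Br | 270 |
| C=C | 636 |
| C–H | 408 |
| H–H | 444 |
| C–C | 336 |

ΔH ≈ +72 kJ

Bonds broken (reactants):
  C–C: 1 × 336 = 336
  C–H: 6 × 408 = 2448
  Σ(broken) = 2784 kJ
Bonds formed (products):
  C–H: 4 × 408 = 1632
  C=C: 1 × 636 = 636
  H–H: 1 × 444 = 444
  Σ(formed) = 2712 kJ
ΔH = Σ(broken) − Σ(formed) = 2784 − 2712 = +72 kJ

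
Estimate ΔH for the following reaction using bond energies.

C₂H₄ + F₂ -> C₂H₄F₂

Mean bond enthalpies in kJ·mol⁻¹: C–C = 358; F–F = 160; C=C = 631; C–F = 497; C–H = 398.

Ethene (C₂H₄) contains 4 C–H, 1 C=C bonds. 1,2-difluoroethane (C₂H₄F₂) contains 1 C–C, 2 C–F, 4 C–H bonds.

Bonds broken (reactants):
  C–H: 4 × 398 = 1592
  C=C: 1 × 631 = 631
  F–F: 1 × 160 = 160
  Σ(broken) = 2383 kJ
Bonds formed (products):
  C–C: 1 × 358 = 358
  C–F: 2 × 497 = 994
  C–H: 4 × 398 = 1592
  Σ(formed) = 2944 kJ
ΔH = Σ(broken) − Σ(formed) = 2383 − 2944 = −561 kJ

ΔH ≈ −561 kJ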